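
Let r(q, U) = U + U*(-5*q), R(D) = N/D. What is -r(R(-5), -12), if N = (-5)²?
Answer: 312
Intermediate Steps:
N = 25
R(D) = 25/D
r(q, U) = U - 5*U*q
-r(R(-5), -12) = -(-12)*(1 - 125/(-5)) = -(-12)*(1 - 125*(-1)/5) = -(-12)*(1 - 5*(-5)) = -(-12)*(1 + 25) = -(-12)*26 = -1*(-312) = 312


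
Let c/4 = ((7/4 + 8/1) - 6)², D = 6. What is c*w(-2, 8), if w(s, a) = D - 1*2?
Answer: 225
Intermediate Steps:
w(s, a) = 4 (w(s, a) = 6 - 1*2 = 6 - 2 = 4)
c = 225/4 (c = 4*((7/4 + 8/1) - 6)² = 4*((7*(¼) + 8*1) - 6)² = 4*((7/4 + 8) - 6)² = 4*(39/4 - 6)² = 4*(15/4)² = 4*(225/16) = 225/4 ≈ 56.250)
c*w(-2, 8) = (225/4)*4 = 225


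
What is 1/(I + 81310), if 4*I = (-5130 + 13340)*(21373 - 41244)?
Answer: -2/81407835 ≈ -2.4568e-8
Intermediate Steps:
I = -81570455/2 (I = ((-5130 + 13340)*(21373 - 41244))/4 = (8210*(-19871))/4 = (¼)*(-163140910) = -81570455/2 ≈ -4.0785e+7)
1/(I + 81310) = 1/(-81570455/2 + 81310) = 1/(-81407835/2) = -2/81407835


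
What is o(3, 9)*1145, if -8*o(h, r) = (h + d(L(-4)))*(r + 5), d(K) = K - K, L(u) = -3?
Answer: -24045/4 ≈ -6011.3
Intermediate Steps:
d(K) = 0
o(h, r) = -h*(5 + r)/8 (o(h, r) = -(h + 0)*(r + 5)/8 = -h*(5 + r)/8)
o(3, 9)*1145 = ((1/8)*3*(-5 - 1*9))*1145 = ((1/8)*3*(-5 - 9))*1145 = ((1/8)*3*(-14))*1145 = -21/4*1145 = -24045/4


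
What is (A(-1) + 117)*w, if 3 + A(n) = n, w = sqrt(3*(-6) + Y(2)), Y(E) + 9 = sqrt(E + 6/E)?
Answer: 113*sqrt(-27 + sqrt(5)) ≈ 562.33*I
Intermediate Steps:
Y(E) = -9 + sqrt(E + 6/E)
w = sqrt(-27 + sqrt(5)) (w = sqrt(3*(-6) + (-9 + sqrt(2 + 6/2))) = sqrt(-18 + (-9 + sqrt(2 + 6*(1/2)))) = sqrt(-18 + (-9 + sqrt(2 + 3))) = sqrt(-18 + (-9 + sqrt(5))) = sqrt(-27 + sqrt(5)) ≈ 4.9763*I)
A(n) = -3 + n
(A(-1) + 117)*w = ((-3 - 1) + 117)*sqrt(-27 + sqrt(5)) = (-4 + 117)*sqrt(-27 + sqrt(5)) = 113*sqrt(-27 + sqrt(5))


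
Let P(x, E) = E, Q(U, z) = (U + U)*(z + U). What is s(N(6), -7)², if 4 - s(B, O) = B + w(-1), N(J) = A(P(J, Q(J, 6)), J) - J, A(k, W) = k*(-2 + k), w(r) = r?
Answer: 417670969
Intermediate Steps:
Q(U, z) = 2*U*(U + z) (Q(U, z) = (2*U)*(U + z) = 2*U*(U + z))
N(J) = -J + 2*J*(-2 + 2*J*(6 + J))*(6 + J) (N(J) = (2*J*(J + 6))*(-2 + 2*J*(J + 6)) - J = (2*J*(6 + J))*(-2 + 2*J*(6 + J)) - J = 2*J*(-2 + 2*J*(6 + J))*(6 + J) - J = -J + 2*J*(-2 + 2*J*(6 + J))*(6 + J))
s(B, O) = 5 - B (s(B, O) = 4 - (B - 1) = 4 - (-1 + B) = 4 + (1 - B) = 5 - B)
s(N(6), -7)² = (5 - 6*(-1 + 4*(-1 + 6*(6 + 6))*(6 + 6)))² = (5 - 6*(-1 + 4*(-1 + 6*12)*12))² = (5 - 6*(-1 + 4*(-1 + 72)*12))² = (5 - 6*(-1 + 4*71*12))² = (5 - 6*(-1 + 3408))² = (5 - 6*3407)² = (5 - 1*20442)² = (5 - 20442)² = (-20437)² = 417670969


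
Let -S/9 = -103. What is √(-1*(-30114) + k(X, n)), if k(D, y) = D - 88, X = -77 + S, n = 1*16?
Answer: 2*√7719 ≈ 175.72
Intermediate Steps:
S = 927 (S = -9*(-103) = 927)
n = 16
X = 850 (X = -77 + 927 = 850)
k(D, y) = -88 + D
√(-1*(-30114) + k(X, n)) = √(-1*(-30114) + (-88 + 850)) = √(30114 + 762) = √30876 = 2*√7719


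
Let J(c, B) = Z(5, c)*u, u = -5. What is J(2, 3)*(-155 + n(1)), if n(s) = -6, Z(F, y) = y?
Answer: 1610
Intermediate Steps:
J(c, B) = -5*c (J(c, B) = c*(-5) = -5*c)
J(2, 3)*(-155 + n(1)) = (-5*2)*(-155 - 6) = -10*(-161) = 1610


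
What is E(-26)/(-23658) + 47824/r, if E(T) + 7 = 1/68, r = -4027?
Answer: -76934660231/6478412088 ≈ -11.876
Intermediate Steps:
E(T) = -475/68 (E(T) = -7 + 1/68 = -475/68)
E(-26)/(-23658) + 47824/r = -475/68/(-23658) + 47824/(-4027) = -475/68*(-1/23658) + 47824*(-1/4027) = 475/1608744 - 47824/4027 = -76934660231/6478412088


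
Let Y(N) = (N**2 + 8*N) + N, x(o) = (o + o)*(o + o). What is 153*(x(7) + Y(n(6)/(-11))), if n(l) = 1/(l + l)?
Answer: 58036589/1936 ≈ 29978.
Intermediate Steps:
x(o) = 4*o**2 (x(o) = (2*o)*(2*o) = 4*o**2)
n(l) = 1/(2*l)
Y(N) = N**2 + 9*N
153*(x(7) + Y(n(6)/(-11))) = 153*(4*7**2 + (((1/2)/6)/(-11))*(9 + ((1/2)/6)/(-11))) = 153*(4*49 + (((1/2)*(1/6))*(-1/11))*(9 + ((1/2)*(1/6))*(-1/11))) = 153*(196 + ((1/12)*(-1/11))*(9 + (1/12)*(-1/11))) = 153*(196 - (9 - 1/132)/132) = 153*(196 - 1/132*1187/132) = 153*(196 - 1187/17424) = 153*(3413917/17424) = 58036589/1936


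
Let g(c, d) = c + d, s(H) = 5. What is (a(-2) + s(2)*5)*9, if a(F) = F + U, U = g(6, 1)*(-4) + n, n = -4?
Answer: -81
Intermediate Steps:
U = -32 (U = (6 + 1)*(-4) - 4 = 7*(-4) - 4 = -28 - 4 = -32)
a(F) = -32 + F (a(F) = F - 32 = -32 + F)
(a(-2) + s(2)*5)*9 = ((-32 - 2) + 5*5)*9 = (-34 + 25)*9 = -9*9 = -81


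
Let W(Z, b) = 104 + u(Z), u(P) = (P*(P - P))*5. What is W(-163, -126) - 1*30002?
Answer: -29898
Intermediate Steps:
u(P) = 0 (u(P) = (P*0)*5 = 0*5 = 0)
W(Z, b) = 104 (W(Z, b) = 104 + 0 = 104)
W(-163, -126) - 1*30002 = 104 - 1*30002 = 104 - 30002 = -29898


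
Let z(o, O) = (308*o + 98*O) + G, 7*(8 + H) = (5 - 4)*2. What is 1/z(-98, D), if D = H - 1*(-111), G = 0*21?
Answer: -1/20062 ≈ -4.9845e-5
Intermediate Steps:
G = 0
H = -54/7 (H = -8 + ((5 - 4)*2)/7 = -8 + (1*2)/7 = -8 + (⅐)*2 = -8 + 2/7 = -54/7 ≈ -7.7143)
D = 723/7 (D = -54/7 - 1*(-111) = -54/7 + 111 = 723/7 ≈ 103.29)
z(o, O) = 98*O + 308*o (z(o, O) = (308*o + 98*O) + 0 = (98*O + 308*o) + 0 = 98*O + 308*o)
1/z(-98, D) = 1/(98*(723/7) + 308*(-98)) = 1/(10122 - 30184) = 1/(-20062) = -1/20062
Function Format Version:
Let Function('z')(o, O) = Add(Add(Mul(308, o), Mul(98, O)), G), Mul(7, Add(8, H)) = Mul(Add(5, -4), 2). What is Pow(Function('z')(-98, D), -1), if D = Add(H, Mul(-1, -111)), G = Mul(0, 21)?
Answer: Rational(-1, 20062) ≈ -4.9845e-5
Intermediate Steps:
G = 0
H = Rational(-54, 7) (H = Add(-8, Mul(Rational(1, 7), Mul(Add(5, -4), 2))) = Add(-8, Mul(Rational(1, 7), Mul(1, 2))) = Add(-8, Mul(Rational(1, 7), 2)) = Add(-8, Rational(2, 7)) = Rational(-54, 7) ≈ -7.7143)
D = Rational(723, 7) (D = Add(Rational(-54, 7), Mul(-1, -111)) = Add(Rational(-54, 7), 111) = Rational(723, 7) ≈ 103.29)
Function('z')(o, O) = Add(Mul(98, O), Mul(308, o)) (Function('z')(o, O) = Add(Add(Mul(308, o), Mul(98, O)), 0) = Add(Add(Mul(98, O), Mul(308, o)), 0) = Add(Mul(98, O), Mul(308, o)))
Pow(Function('z')(-98, D), -1) = Pow(Add(Mul(98, Rational(723, 7)), Mul(308, -98)), -1) = Pow(Add(10122, -30184), -1) = Pow(-20062, -1) = Rational(-1, 20062)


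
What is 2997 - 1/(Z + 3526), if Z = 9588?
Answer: 39302657/13114 ≈ 2997.0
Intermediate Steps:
2997 - 1/(Z + 3526) = 2997 - 1/(9588 + 3526) = 2997 - 1/13114 = 39302657/13114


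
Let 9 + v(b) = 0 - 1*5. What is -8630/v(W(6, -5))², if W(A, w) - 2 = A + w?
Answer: -4315/98 ≈ -44.031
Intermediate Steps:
W(A, w) = 2 + A + w (W(A, w) = 2 + (A + w) = 2 + A + w)
v(b) = -14 (v(b) = -9 + (0 - 1*5) = -9 + (0 - 5) = -9 - 5 = -14)
-8630/v(W(6, -5))² = -8630/((-14)²) = -8630/196 = -8630*1/196 = -4315/98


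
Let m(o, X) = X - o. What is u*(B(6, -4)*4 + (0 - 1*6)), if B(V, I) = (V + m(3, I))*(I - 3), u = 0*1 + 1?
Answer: 22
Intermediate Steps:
u = 1 (u = 0 + 1 = 1)
B(V, I) = (-3 + I)*(-3 + I + V) (B(V, I) = (V + (I - 1*3))*(I - 3) = (V + (I - 3))*(-3 + I) = (V + (-3 + I))*(-3 + I) = (-3 + I + V)*(-3 + I) = (-3 + I)*(-3 + I + V))
u*(B(6, -4)*4 + (0 - 1*6)) = 1*((9 + (-4)² - 6*(-4) - 3*6 - 4*6)*4 + (0 - 1*6)) = 1*((9 + 16 + 24 - 18 - 24)*4 + (0 - 6)) = 1*(7*4 - 6) = 1*(28 - 6) = 1*22 = 22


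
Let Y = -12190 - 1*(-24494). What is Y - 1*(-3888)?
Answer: 16192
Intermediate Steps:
Y = 12304 (Y = -12190 + 24494 = 12304)
Y - 1*(-3888) = 12304 - 1*(-3888) = 12304 + 3888 = 16192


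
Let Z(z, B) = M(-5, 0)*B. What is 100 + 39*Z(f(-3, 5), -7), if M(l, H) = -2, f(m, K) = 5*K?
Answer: 646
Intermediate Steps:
Z(z, B) = -2*B
100 + 39*Z(f(-3, 5), -7) = 100 + 39*(-2*(-7)) = 100 + 39*14 = 100 + 546 = 646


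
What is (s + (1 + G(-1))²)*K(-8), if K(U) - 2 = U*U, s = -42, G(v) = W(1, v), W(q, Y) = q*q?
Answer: -2508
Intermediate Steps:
W(q, Y) = q²
G(v) = 1 (G(v) = 1² = 1)
K(U) = 2 + U² (K(U) = 2 + U*U = 2 + U²)
(s + (1 + G(-1))²)*K(-8) = (-42 + (1 + 1)²)*(2 + (-8)²) = (-42 + 2²)*(2 + 64) = (-42 + 4)*66 = -38*66 = -2508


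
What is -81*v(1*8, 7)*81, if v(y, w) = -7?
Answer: 45927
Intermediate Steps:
-81*v(1*8, 7)*81 = -81*(-7)*81 = 567*81 = 45927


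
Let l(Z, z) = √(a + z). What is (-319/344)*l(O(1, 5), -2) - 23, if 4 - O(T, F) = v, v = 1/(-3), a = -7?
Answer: -23 - 957*I/344 ≈ -23.0 - 2.782*I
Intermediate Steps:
v = -⅓ ≈ -0.33333
O(T, F) = 13/3 (O(T, F) = 4 - 1*(-⅓) = 4 + ⅓ = 13/3)
l(Z, z) = √(-7 + z)
(-319/344)*l(O(1, 5), -2) - 23 = (-319/344)*√(-7 - 2) - 23 = (-319*1/344)*√(-9) - 23 = -957*I/344 - 23 = -23 - 957*I/344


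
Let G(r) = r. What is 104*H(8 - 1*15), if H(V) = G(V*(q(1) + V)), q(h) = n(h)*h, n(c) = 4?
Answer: 2184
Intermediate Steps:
q(h) = 4*h
H(V) = V*(4 + V) (H(V) = V*(4*1 + V) = V*(4 + V))
104*H(8 - 1*15) = 104*((8 - 1*15)*(4 + (8 - 1*15))) = 104*((8 - 15)*(4 + (8 - 15))) = 104*(-7*(4 - 7)) = 104*(-7*(-3)) = 104*21 = 2184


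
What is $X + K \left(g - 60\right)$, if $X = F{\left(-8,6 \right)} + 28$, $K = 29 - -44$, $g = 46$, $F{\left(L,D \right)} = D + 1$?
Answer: $-987$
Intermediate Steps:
$F{\left(L,D \right)} = 1 + D$
$K = 73$ ($K = 29 + 44 = 73$)
$X = 35$ ($X = \left(1 + 6\right) + 28 = 7 + 28 = 35$)
$X + K \left(g - 60\right) = 35 + 73 \left(46 - 60\right) = 35 + 73 \left(-14\right) = 35 - 1022 = -987$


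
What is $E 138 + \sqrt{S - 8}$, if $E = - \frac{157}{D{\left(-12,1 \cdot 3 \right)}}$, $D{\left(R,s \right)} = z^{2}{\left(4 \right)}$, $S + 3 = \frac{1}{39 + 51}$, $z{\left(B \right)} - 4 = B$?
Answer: $- \frac{10833}{32} + \frac{i \sqrt{9890}}{30} \approx -338.53 + 3.3149 i$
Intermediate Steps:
$z{\left(B \right)} = 4 + B$
$S = - \frac{269}{90}$ ($S = -3 + \frac{1}{39 + 51} = -3 + \frac{1}{90} = - \frac{269}{90} \approx -2.9889$)
$D{\left(R,s \right)} = 64$ ($D{\left(R,s \right)} = \left(4 + 4\right)^{2} = 8^{2} = 64$)
$E = - \frac{157}{64} \approx -2.4531$
$E 138 + \sqrt{S - 8} = \left(- \frac{157}{64}\right) 138 + \sqrt{- \frac{269}{90} - 8} = - \frac{10833}{32} + \sqrt{- \frac{989}{90}} = - \frac{10833}{32} + \frac{i \sqrt{9890}}{30}$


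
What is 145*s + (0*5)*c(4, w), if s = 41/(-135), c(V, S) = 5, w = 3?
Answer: -1189/27 ≈ -44.037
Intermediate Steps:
s = -41/135 (s = 41*(-1/135) = -41/135 ≈ -0.30370)
145*s + (0*5)*c(4, w) = 145*(-41/135) + (0*5)*5 = -1189/27 + 0*5 = -1189/27 + 0 = -1189/27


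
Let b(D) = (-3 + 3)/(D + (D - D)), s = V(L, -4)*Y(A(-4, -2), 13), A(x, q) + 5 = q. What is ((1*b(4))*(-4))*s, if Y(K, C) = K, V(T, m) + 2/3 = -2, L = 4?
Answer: 0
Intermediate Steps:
A(x, q) = -5 + q
V(T, m) = -8/3 (V(T, m) = -⅔ - 2 = -8/3)
s = 56/3 (s = -8*(-5 - 2)/3 = -8/3*(-7) = 56/3 ≈ 18.667)
b(D) = 0 (b(D) = 0/(D + 0) = 0/D = 0)
((1*b(4))*(-4))*s = ((1*0)*(-4))*(56/3) = (0*(-4))*(56/3) = 0*(56/3) = 0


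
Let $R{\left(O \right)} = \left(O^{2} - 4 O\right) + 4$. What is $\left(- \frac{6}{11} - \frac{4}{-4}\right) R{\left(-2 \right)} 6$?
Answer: $\frac{480}{11} \approx 43.636$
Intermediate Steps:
$R{\left(O \right)} = 4 + O^{2} - 4 O$
$\left(- \frac{6}{11} - \frac{4}{-4}\right) R{\left(-2 \right)} 6 = \left(- \frac{6}{11} - \frac{4}{-4}\right) \left(4 + \left(-2\right)^{2} - -8\right) 6 = \left(\left(-6\right) \frac{1}{11} - -1\right) \left(4 + 4 + 8\right) 6 = \left(- \frac{6}{11} + 1\right) 16 \cdot 6 = \frac{5}{11} \cdot 16 \cdot 6 = \frac{80}{11} \cdot 6 = \frac{480}{11}$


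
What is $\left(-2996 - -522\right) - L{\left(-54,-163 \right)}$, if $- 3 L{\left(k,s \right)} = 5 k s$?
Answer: $12196$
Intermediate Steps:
$L{\left(k,s \right)} = - \frac{5 k s}{3}$
$\left(-2996 - -522\right) - L{\left(-54,-163 \right)} = \left(-2996 - -522\right) - \left(- \frac{5}{3}\right) \left(-54\right) \left(-163\right) = \left(-2996 + 522\right) - -14670 = -2474 + 14670 = 12196$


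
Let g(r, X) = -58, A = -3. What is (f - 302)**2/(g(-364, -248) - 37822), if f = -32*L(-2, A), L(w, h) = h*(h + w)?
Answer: -152881/9470 ≈ -16.144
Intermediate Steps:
f = -480 (f = -(-96)*(-3 - 2) = -(-96)*(-5) = -32*15 = -480)
(f - 302)**2/(g(-364, -248) - 37822) = (-480 - 302)**2/(-58 - 37822) = (-782)**2/(-37880) = 611524*(-1/37880) = -152881/9470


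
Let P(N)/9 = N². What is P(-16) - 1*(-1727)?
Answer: 4031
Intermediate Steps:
P(N) = 9*N²
P(-16) - 1*(-1727) = 9*(-16)² - 1*(-1727) = 9*256 + 1727 = 2304 + 1727 = 4031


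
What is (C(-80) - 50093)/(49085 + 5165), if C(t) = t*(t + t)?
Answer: -1203/1750 ≈ -0.68743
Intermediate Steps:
C(t) = 2*t² (C(t) = t*(2*t) = 2*t²)
(C(-80) - 50093)/(49085 + 5165) = (2*(-80)² - 50093)/(49085 + 5165) = (2*6400 - 50093)/54250 = (12800 - 50093)*(1/54250) = -37293*1/54250 = -1203/1750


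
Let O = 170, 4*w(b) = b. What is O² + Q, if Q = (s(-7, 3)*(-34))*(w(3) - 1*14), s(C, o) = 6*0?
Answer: 28900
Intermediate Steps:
w(b) = b/4
s(C, o) = 0
Q = 0 (Q = (0*(-34))*((¼)*3 - 1*14) = 0*(¾ - 14) = 0*(-53/4) = 0)
O² + Q = 170² + 0 = 28900 + 0 = 28900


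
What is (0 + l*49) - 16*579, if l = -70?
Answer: -12694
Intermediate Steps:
(0 + l*49) - 16*579 = (0 - 70*49) - 16*579 = (0 - 3430) - 1*9264 = -3430 - 9264 = -12694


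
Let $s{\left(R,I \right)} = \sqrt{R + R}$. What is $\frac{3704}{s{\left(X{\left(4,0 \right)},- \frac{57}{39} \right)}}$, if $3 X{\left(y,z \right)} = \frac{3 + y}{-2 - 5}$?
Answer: $- 1852 i \sqrt{6} \approx - 4536.5 i$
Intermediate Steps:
$X{\left(y,z \right)} = - \frac{1}{7} - \frac{y}{21}$ ($X{\left(y,z \right)} = \frac{\left(3 + y\right) \frac{1}{-2 - 5}}{3} = \frac{\left(3 + y\right) \frac{1}{-7}}{3} = \frac{\left(3 + y\right) \left(- \frac{1}{7}\right)}{3} = \frac{- \frac{3}{7} - \frac{y}{7}}{3} = - \frac{1}{7} - \frac{y}{21}$)
$s{\left(R,I \right)} = \sqrt{2} \sqrt{R}$ ($s{\left(R,I \right)} = \sqrt{2 R} = \sqrt{2} \sqrt{R}$)
$\frac{3704}{s{\left(X{\left(4,0 \right)},- \frac{57}{39} \right)}} = \frac{3704}{\sqrt{2} \sqrt{- \frac{1}{7} - \frac{4}{21}}} = \frac{3704}{\sqrt{2} \sqrt{- \frac{1}{3}}} = \frac{3704}{\sqrt{2} \frac{i \sqrt{3}}{3}} = \frac{3704}{\frac{1}{3} i \sqrt{6}} = 3704 \left(- \frac{i \sqrt{6}}{2}\right) = - 1852 i \sqrt{6}$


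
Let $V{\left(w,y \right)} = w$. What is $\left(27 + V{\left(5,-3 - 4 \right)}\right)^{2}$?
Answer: $1024$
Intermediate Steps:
$\left(27 + V{\left(5,-3 - 4 \right)}\right)^{2} = \left(27 + 5\right)^{2} = 32^{2} = 1024$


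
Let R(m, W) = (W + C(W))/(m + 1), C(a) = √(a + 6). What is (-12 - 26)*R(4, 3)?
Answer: -228/5 ≈ -45.600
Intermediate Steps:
C(a) = √(6 + a)
R(m, W) = (W + √(6 + W))/(1 + m) (R(m, W) = (W + √(6 + W))/(m + 1) = (W + √(6 + W))/(1 + m))
(-12 - 26)*R(4, 3) = (-12 - 26)*((3 + √(6 + 3))/(1 + 4)) = -38*(3 + √9)/5 = -38*(3 + 3)/5 = -38*6/5 = -228/5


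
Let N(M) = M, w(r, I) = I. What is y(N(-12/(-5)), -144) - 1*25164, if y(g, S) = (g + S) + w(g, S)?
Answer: -127248/5 ≈ -25450.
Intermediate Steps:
y(g, S) = g + 2*S (y(g, S) = (g + S) + S = (S + g) + S = g + 2*S)
y(N(-12/(-5)), -144) - 1*25164 = (-12/(-5) + 2*(-144)) - 1*25164 = (-12*(-1/5) - 288) - 25164 = (12/5 - 288) - 25164 = -1428/5 - 25164 = -127248/5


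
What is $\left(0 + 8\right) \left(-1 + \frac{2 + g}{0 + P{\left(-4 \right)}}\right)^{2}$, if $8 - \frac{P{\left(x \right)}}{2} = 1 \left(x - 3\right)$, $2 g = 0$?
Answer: $\frac{1568}{225} \approx 6.9689$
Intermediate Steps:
$g = 0$ ($g = \frac{1}{2} \cdot 0 = 0$)
$P{\left(x \right)} = 22 - 2 x$ ($P{\left(x \right)} = 16 - 2 \cdot 1 \left(x - 3\right) = 16 - 2 \cdot 1 \left(-3 + x\right) = 16 - 2 \left(-3 + x\right) = 16 - \left(-6 + 2 x\right) = 22 - 2 x$)
$\left(0 + 8\right) \left(-1 + \frac{2 + g}{0 + P{\left(-4 \right)}}\right)^{2} = \left(0 + 8\right) \left(-1 + \frac{2 + 0}{0 + \left(22 - -8\right)}\right)^{2} = 8 \left(-1 + \frac{2}{0 + \left(22 + 8\right)}\right)^{2} = 8 \left(-1 + \frac{2}{0 + 30}\right)^{2} = 8 \left(-1 + \frac{2}{30}\right)^{2} = 8 \left(-1 + 2 \cdot \frac{1}{30}\right)^{2} = 8 \left(-1 + \frac{1}{15}\right)^{2} = 8 \left(- \frac{14}{15}\right)^{2} = 8 \cdot \frac{196}{225} = \frac{1568}{225}$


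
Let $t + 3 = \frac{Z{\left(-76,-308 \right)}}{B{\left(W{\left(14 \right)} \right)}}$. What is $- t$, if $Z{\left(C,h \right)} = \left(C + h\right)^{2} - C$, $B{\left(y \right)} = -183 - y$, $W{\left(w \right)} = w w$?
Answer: $\frac{148669}{379} \approx 392.27$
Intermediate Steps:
$W{\left(w \right)} = w^{2}$
$t = - \frac{148669}{379}$ ($t = -3 + \frac{\left(-76 - 308\right)^{2} - -76}{-183 - 14^{2}} = -3 + \frac{\left(-384\right)^{2} + 76}{-183 - 196} = -3 + \frac{147456 + 76}{-183 - 196} = -3 + \frac{147532}{-379} = -3 + 147532 \left(- \frac{1}{379}\right) = -3 - \frac{147532}{379} = - \frac{148669}{379} \approx -392.27$)
$- t = \left(-1\right) \left(- \frac{148669}{379}\right) = \frac{148669}{379}$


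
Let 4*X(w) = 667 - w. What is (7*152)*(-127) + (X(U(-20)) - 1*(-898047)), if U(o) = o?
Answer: 3052363/4 ≈ 7.6309e+5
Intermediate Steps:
X(w) = 667/4 - w/4 (X(w) = (667 - w)/4 = 667/4 - w/4)
(7*152)*(-127) + (X(U(-20)) - 1*(-898047)) = (7*152)*(-127) + ((667/4 - ¼*(-20)) - 1*(-898047)) = 1064*(-127) + ((667/4 + 5) + 898047) = -135128 + (687/4 + 898047) = -135128 + 3592875/4 = 3052363/4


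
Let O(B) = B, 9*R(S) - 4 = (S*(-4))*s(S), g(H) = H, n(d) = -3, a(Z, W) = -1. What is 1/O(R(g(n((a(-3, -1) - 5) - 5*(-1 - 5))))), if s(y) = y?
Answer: -9/32 ≈ -0.28125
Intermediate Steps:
R(S) = 4/9 - 4*S²/9 (R(S) = 4/9 + ((S*(-4))*S)/9 = 4/9 + ((-4*S)*S)/9 = 4/9 + (-4*S²)/9 = 4/9 - 4*S²/9)
1/O(R(g(n((a(-3, -1) - 5) - 5*(-1 - 5))))) = 1/(4/9 - 4/9*(-3)²) = 1/(4/9 - 4/9*9) = 1/(4/9 - 4) = 1/(-32/9) = -9/32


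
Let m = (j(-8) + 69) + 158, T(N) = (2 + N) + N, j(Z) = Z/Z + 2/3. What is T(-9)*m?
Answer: -10976/3 ≈ -3658.7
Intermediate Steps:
j(Z) = 5/3 (j(Z) = 1 + 2*(⅓) = 1 + ⅔ = 5/3)
T(N) = 2 + 2*N
m = 686/3 (m = (5/3 + 69) + 158 = 212/3 + 158 = 686/3 ≈ 228.67)
T(-9)*m = (2 + 2*(-9))*(686/3) = (2 - 18)*(686/3) = -16*686/3 = -10976/3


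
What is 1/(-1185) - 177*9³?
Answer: -152904106/1185 ≈ -1.2903e+5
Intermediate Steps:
1/(-1185) - 177*9³ = -1/1185 - 177*729 = -1/1185 - 129033 = -152904106/1185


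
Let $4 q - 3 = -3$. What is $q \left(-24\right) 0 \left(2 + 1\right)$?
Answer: $0$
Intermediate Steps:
$q = 0$ ($q = \frac{3}{4} + \frac{1}{4} \left(-3\right) = \frac{3}{4} - \frac{3}{4} = 0$)
$q \left(-24\right) 0 \left(2 + 1\right) = 0 \left(-24\right) 0 \left(2 + 1\right) = 0 \cdot 0 \cdot 3 = 0 \cdot 0 = 0$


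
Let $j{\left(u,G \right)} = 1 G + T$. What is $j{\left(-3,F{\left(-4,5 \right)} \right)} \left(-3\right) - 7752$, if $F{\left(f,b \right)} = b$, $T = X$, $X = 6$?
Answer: $-7785$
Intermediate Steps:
$T = 6$
$j{\left(u,G \right)} = 6 + G$ ($j{\left(u,G \right)} = 1 G + 6 = G + 6 = 6 + G$)
$j{\left(-3,F{\left(-4,5 \right)} \right)} \left(-3\right) - 7752 = \left(6 + 5\right) \left(-3\right) - 7752 = 11 \left(-3\right) - 7752 = -33 - 7752 = -7785$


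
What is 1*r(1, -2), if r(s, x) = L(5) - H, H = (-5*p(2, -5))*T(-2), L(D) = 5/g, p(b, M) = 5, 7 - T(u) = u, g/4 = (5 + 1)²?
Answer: 32405/144 ≈ 225.03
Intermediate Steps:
g = 144 (g = 4*(5 + 1)² = 4*6² = 4*36 = 144)
T(u) = 7 - u
L(D) = 5/144
H = -225 (H = (-5*5)*(7 - 1*(-2)) = -25*(7 + 2) = -25*9 = -225)
r(s, x) = 32405/144 (r(s, x) = 5/144 - 1*(-225) = 5/144 + 225 = 32405/144)
1*r(1, -2) = 1*(32405/144) = 32405/144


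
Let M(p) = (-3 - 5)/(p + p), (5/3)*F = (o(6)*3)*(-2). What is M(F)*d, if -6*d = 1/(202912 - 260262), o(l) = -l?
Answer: -1/1858140 ≈ -5.3817e-7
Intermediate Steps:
d = 1/344100 (d = -1/(6*(202912 - 260262)) = -1/6/(-57350) = -1/6*(-1/57350) = 1/344100 ≈ 2.9061e-6)
F = 108/5 (F = 3*((-1*6*3)*(-2))/5 = 3*(-6*3*(-2))/5 = 3*(-18*(-2))/5 = (3/5)*36 = 108/5 ≈ 21.600)
M(p) = -4/p (M(p) = -8*1/(2*p) = -4/p)
M(F)*d = -4/108/5*(1/344100) = -4*5/108*(1/344100) = -5/27*1/344100 = -1/1858140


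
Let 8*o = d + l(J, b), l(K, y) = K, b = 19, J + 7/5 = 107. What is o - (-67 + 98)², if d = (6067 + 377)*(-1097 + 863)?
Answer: -947174/5 ≈ -1.8943e+5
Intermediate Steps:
J = 528/5 (J = -7/5 + 107 = 528/5 ≈ 105.60)
d = -1507896 (d = 6444*(-234) = -1507896)
o = -942369/5 (o = (-1507896 + 528/5)/8 = (⅛)*(-7538952/5) = -942369/5 ≈ -1.8847e+5)
o - (-67 + 98)² = -942369/5 - (-67 + 98)² = -942369/5 - 1*31² = -942369/5 - 1*961 = -942369/5 - 961 = -947174/5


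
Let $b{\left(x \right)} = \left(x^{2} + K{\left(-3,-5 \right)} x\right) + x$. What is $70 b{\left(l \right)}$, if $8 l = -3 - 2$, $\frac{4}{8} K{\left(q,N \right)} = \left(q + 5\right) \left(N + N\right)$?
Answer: $\frac{55475}{32} \approx 1733.6$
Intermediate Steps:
$K{\left(q,N \right)} = 4 N \left(5 + q\right)$ ($K{\left(q,N \right)} = 2 \left(q + 5\right) \left(N + N\right) = 2 \left(5 + q\right) 2 N = 2 \cdot 2 N \left(5 + q\right) = 4 N \left(5 + q\right)$)
$l = - \frac{5}{8}$ ($l = \frac{-3 - 2}{8} = \frac{1}{8} \left(-5\right) = - \frac{5}{8} \approx -0.625$)
$b{\left(x \right)} = x^{2} - 39 x$ ($b{\left(x \right)} = \left(x^{2} + 4 \left(-5\right) \left(5 - 3\right) x\right) + x = \left(x^{2} + 4 \left(-5\right) 2 x\right) + x = \left(x^{2} - 40 x\right) + x = x^{2} - 39 x$)
$70 b{\left(l \right)} = 70 \left(- \frac{5 \left(-39 - \frac{5}{8}\right)}{8}\right) = 70 \left(\left(- \frac{5}{8}\right) \left(- \frac{317}{8}\right)\right) = 70 \cdot \frac{1585}{64} = \frac{55475}{32}$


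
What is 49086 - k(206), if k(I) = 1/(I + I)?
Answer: 20223431/412 ≈ 49086.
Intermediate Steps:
k(I) = 1/(2*I)
49086 - k(206) = 49086 - 1/(2*206) = 49086 - 1*1/412 = 49086 - 1/412 = 20223431/412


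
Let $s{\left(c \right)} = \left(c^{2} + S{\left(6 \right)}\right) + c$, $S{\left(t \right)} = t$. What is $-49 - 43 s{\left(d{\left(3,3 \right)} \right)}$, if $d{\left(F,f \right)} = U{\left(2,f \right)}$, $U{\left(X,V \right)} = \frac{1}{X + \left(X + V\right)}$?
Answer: $- \frac{15387}{49} \approx -314.02$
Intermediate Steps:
$U{\left(X,V \right)} = \frac{1}{V + 2 X}$ ($U{\left(X,V \right)} = \frac{1}{X + \left(V + X\right)} = \frac{1}{V + 2 X}$)
$d{\left(F,f \right)} = \frac{1}{4 + f}$ ($d{\left(F,f \right)} = \frac{1}{f + 2 \cdot 2} = \frac{1}{f + 4} = \frac{1}{4 + f}$)
$s{\left(c \right)} = 6 + c + c^{2}$ ($s{\left(c \right)} = \left(c^{2} + 6\right) + c = \left(6 + c^{2}\right) + c = 6 + c + c^{2}$)
$-49 - 43 s{\left(d{\left(3,3 \right)} \right)} = -49 - 43 \left(6 + \frac{1}{4 + 3} + \left(\frac{1}{4 + 3}\right)^{2}\right) = -49 - 43 \left(6 + \frac{1}{7} + \left(\frac{1}{7}\right)^{2}\right) = -49 - 43 \left(6 + \frac{1}{7} + \frac{1}{49}\right) = -49 - \frac{12986}{49} = - \frac{15387}{49}$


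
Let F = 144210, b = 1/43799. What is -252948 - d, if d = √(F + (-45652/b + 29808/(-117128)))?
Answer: -252948 - 2*I*√7318185763946/121 ≈ -2.5295e+5 - 44714.0*I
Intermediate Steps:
b = 1/43799 ≈ 2.2832e-5
d = 2*I*√7318185763946/121 (d = √(144210 + (-45652/1/43799 + 29808/(-117128))) = √(144210 + (-45652*43799 + 29808*(-1/117128))) = √(144210 + (-1999511948 - 3726/14641)) = √(144210 - 29274854434394/14641) = √(-29272743055784/14641) = 2*I*√7318185763946/121 ≈ 44714.0*I)
-252948 - d = -252948 - 2*I*√7318185763946/121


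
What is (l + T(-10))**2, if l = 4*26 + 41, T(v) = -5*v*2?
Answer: 60025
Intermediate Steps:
T(v) = -10*v
l = 145 (l = 104 + 41 = 145)
(l + T(-10))**2 = (145 - 10*(-10))**2 = (145 + 100)**2 = 245**2 = 60025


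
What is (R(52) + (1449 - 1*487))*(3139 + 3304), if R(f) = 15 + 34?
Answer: 6513873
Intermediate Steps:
R(f) = 49
(R(52) + (1449 - 1*487))*(3139 + 3304) = (49 + (1449 - 1*487))*(3139 + 3304) = (49 + (1449 - 487))*6443 = (49 + 962)*6443 = 1011*6443 = 6513873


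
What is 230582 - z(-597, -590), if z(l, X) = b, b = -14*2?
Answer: 230610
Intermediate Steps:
b = -28
z(l, X) = -28
230582 - z(-597, -590) = 230582 - 1*(-28) = 230582 + 28 = 230610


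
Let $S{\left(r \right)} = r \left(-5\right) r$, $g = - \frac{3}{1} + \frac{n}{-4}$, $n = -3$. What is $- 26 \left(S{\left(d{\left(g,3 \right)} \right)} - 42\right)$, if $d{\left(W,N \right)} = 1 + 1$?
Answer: $1612$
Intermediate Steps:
$g = - \frac{9}{4}$ ($g = - \frac{3}{1} - \frac{3}{-4} = \left(-3\right) 1 - - \frac{3}{4} = -3 + \frac{3}{4} = - \frac{9}{4} \approx -2.25$)
$d{\left(W,N \right)} = 2$
$S{\left(r \right)} = - 5 r^{2}$ ($S{\left(r \right)} = - 5 r r = - 5 r^{2}$)
$- 26 \left(S{\left(d{\left(g,3 \right)} \right)} - 42\right) = - 26 \left(- 5 \cdot 2^{2} - 42\right) = - 26 \left(\left(-5\right) 4 - 42\right) = - 26 \left(-20 - 42\right) = \left(-26\right) \left(-62\right) = 1612$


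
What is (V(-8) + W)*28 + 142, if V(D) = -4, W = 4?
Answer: 142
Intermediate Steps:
(V(-8) + W)*28 + 142 = (-4 + 4)*28 + 142 = 0*28 + 142 = 0 + 142 = 142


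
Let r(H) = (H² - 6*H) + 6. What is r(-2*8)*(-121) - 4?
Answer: -43322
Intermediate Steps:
r(H) = 6 + H² - 6*H
r(-2*8)*(-121) - 4 = (6 + (-2*8)² - (-12)*8)*(-121) - 4 = (6 + (-16)² - 6*(-16))*(-121) - 4 = (6 + 256 + 96)*(-121) - 4 = 358*(-121) - 4 = -43318 - 4 = -43322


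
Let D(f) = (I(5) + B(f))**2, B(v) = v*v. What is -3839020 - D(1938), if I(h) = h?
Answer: -14106405549821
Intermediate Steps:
B(v) = v**2
D(f) = (5 + f**2)**2
-3839020 - D(1938) = -3839020 - (5 + 1938**2)**2 = -3839020 - (5 + 3755844)**2 = -3839020 - 1*3755849**2 = -3839020 - 1*14106401710801 = -3839020 - 14106401710801 = -14106405549821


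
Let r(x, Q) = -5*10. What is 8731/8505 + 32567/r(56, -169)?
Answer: -55309157/85050 ≈ -650.31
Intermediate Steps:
r(x, Q) = -50
8731/8505 + 32567/r(56, -169) = 8731/8505 + 32567/(-50) = 8731*(1/8505) + 32567*(-1/50) = 8731/8505 - 32567/50 = -55309157/85050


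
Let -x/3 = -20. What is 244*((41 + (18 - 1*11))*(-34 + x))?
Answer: 304512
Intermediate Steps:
x = 60 (x = -3*(-20) = 60)
244*((41 + (18 - 1*11))*(-34 + x)) = 244*((41 + (18 - 1*11))*(-34 + 60)) = 244*((41 + (18 - 11))*26) = 244*((41 + 7)*26) = 244*(48*26) = 244*1248 = 304512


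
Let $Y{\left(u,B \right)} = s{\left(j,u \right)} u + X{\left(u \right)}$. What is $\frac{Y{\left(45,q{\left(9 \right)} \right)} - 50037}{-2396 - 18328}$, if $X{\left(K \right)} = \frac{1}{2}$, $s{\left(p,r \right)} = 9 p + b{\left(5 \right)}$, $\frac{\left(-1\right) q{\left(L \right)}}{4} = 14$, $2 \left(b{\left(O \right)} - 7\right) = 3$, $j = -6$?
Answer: $\frac{13021}{5181} \approx 2.5132$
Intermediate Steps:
$b{\left(O \right)} = \frac{17}{2}$ ($b{\left(O \right)} = 7 + \frac{1}{2} \cdot 3 = 7 + \frac{3}{2} = \frac{17}{2}$)
$q{\left(L \right)} = -56$ ($q{\left(L \right)} = \left(-4\right) 14 = -56$)
$s{\left(p,r \right)} = \frac{17}{2} + 9 p$ ($s{\left(p,r \right)} = 9 p + \frac{17}{2} = \frac{17}{2} + 9 p$)
$X{\left(K \right)} = \frac{1}{2}$
$Y{\left(u,B \right)} = \frac{1}{2} - \frac{91 u}{2}$ ($Y{\left(u,B \right)} = \left(\frac{17}{2} + 9 \left(-6\right)\right) u + \frac{1}{2} = \left(\frac{17}{2} - 54\right) u + \frac{1}{2} = - \frac{91 u}{2} + \frac{1}{2} = \frac{1}{2} - \frac{91 u}{2}$)
$\frac{Y{\left(45,q{\left(9 \right)} \right)} - 50037}{-2396 - 18328} = \frac{\left(\frac{1}{2} - \frac{4095}{2}\right) - 50037}{-2396 - 18328} = \frac{\left(\frac{1}{2} - \frac{4095}{2}\right) - 50037}{-20724} = \left(-2047 - 50037\right) \left(- \frac{1}{20724}\right) = \left(-52084\right) \left(- \frac{1}{20724}\right) = \frac{13021}{5181}$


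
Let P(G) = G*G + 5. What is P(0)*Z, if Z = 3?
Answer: 15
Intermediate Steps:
P(G) = 5 + G² (P(G) = G² + 5 = 5 + G²)
P(0)*Z = (5 + 0²)*3 = (5 + 0)*3 = 5*3 = 15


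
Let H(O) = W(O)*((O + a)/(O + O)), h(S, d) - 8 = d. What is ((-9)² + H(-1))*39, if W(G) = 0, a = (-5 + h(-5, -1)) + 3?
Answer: 3159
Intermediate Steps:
h(S, d) = 8 + d
a = 5 (a = (-5 + (8 - 1)) + 3 = (-5 + 7) + 3 = 2 + 3 = 5)
H(O) = 0 (H(O) = 0*((O + 5)/(O + O)) = 0*((5 + O)/((2*O))) = 0*((5 + O)*(1/(2*O))) = 0*((5 + O)/(2*O)) = 0)
((-9)² + H(-1))*39 = ((-9)² + 0)*39 = (81 + 0)*39 = 81*39 = 3159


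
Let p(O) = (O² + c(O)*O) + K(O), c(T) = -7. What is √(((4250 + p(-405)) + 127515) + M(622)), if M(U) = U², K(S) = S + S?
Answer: √684699 ≈ 827.47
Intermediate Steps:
K(S) = 2*S
p(O) = O² - 5*O (p(O) = (O² - 7*O) + 2*O = O² - 5*O)
√(((4250 + p(-405)) + 127515) + M(622)) = √(((4250 - 405*(-5 - 405)) + 127515) + 622²) = √(((4250 - 405*(-410)) + 127515) + 386884) = √(((4250 + 166050) + 127515) + 386884) = √((170300 + 127515) + 386884) = √(297815 + 386884) = √684699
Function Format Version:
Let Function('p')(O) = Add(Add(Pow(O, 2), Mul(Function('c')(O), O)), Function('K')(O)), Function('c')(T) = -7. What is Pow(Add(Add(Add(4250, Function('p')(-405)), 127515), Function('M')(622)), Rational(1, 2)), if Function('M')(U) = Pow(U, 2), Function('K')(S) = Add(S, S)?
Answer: Pow(684699, Rational(1, 2)) ≈ 827.47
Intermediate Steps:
Function('K')(S) = Mul(2, S)
Function('p')(O) = Add(Pow(O, 2), Mul(-5, O)) (Function('p')(O) = Add(Add(Pow(O, 2), Mul(-7, O)), Mul(2, O)) = Add(Pow(O, 2), Mul(-5, O)))
Pow(Add(Add(Add(4250, Function('p')(-405)), 127515), Function('M')(622)), Rational(1, 2)) = Pow(Add(Add(Add(4250, Mul(-405, Add(-5, -405))), 127515), Pow(622, 2)), Rational(1, 2)) = Pow(Add(Add(Add(4250, Mul(-405, -410)), 127515), 386884), Rational(1, 2)) = Pow(Add(Add(Add(4250, 166050), 127515), 386884), Rational(1, 2)) = Pow(Add(Add(170300, 127515), 386884), Rational(1, 2)) = Pow(Add(297815, 386884), Rational(1, 2)) = Pow(684699, Rational(1, 2))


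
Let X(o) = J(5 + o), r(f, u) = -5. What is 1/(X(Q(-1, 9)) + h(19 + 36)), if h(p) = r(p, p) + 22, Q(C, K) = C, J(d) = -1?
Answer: 1/16 ≈ 0.062500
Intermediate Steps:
h(p) = 17 (h(p) = -5 + 22 = 17)
X(o) = -1
1/(X(Q(-1, 9)) + h(19 + 36)) = 1/(-1 + 17) = 1/16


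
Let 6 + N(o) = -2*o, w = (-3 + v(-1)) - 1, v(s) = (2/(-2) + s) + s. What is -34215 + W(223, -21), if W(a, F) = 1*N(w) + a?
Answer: -33984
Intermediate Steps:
v(s) = -1 + 2*s (v(s) = (2*(-1/2) + s) + s = (-1 + s) + s = -1 + 2*s)
w = -7 (w = (-3 + (-1 + 2*(-1))) - 1 = (-3 + (-1 - 2)) - 1 = (-3 - 3) - 1 = -6 - 1 = -7)
N(o) = -6 - 2*o
W(a, F) = 8 + a (W(a, F) = 1*(-6 - 2*(-7)) + a = 1*(-6 + 14) + a = 1*8 + a = 8 + a)
-34215 + W(223, -21) = -34215 + (8 + 223) = -34215 + 231 = -33984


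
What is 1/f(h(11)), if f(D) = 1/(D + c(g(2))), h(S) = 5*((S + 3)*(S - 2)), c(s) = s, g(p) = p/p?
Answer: 631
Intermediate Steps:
g(p) = 1
h(S) = 5*(-2 + S)*(3 + S) (h(S) = 5*((3 + S)*(-2 + S)) = 5*((-2 + S)*(3 + S)) = 5*(-2 + S)*(3 + S))
f(D) = 1/(1 + D) (f(D) = 1/(D + 1) = 1/(1 + D))
1/f(h(11)) = 1/(1/(1 + (-30 + 5*11 + 5*11**2))) = 1/(1/(1 + (-30 + 55 + 5*121))) = 1/(1/(1 + (-30 + 55 + 605))) = 1/(1/(1 + 630)) = 1/(1/631) = 631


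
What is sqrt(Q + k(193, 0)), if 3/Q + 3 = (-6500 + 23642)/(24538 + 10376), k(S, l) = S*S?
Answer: sqrt(79397419678)/1460 ≈ 193.00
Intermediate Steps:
k(S, l) = S**2
Q = -17457/14600 (Q = 3/(-3 + (-6500 + 23642)/(24538 + 10376)) = 3/(-3 + 17142/34914) = 3/(-3 + 17142*(1/34914)) = 3/(-3 + 2857/5819) = 3/(-14600/5819) = 3*(-5819/14600) = -17457/14600 ≈ -1.1957)
sqrt(Q + k(193, 0)) = sqrt(-17457/14600 + 193**2) = sqrt(-17457/14600 + 37249) = sqrt(543817943/14600) = sqrt(79397419678)/1460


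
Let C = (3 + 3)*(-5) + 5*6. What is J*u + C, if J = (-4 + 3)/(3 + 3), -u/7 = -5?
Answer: -35/6 ≈ -5.8333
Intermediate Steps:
C = 0 (C = 6*(-5) + 30 = -30 + 30 = 0)
u = 35 (u = -7*(-5) = 35)
J = -⅙ (J = -1/6 = -1*⅙ = -⅙ ≈ -0.16667)
J*u + C = -⅙*35 + 0 = -35/6 + 0 = -35/6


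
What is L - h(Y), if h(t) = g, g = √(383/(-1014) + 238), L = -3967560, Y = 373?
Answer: -3967560 - √1445694/78 ≈ -3.9676e+6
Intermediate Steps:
g = √1445694/78 (g = √(383*(-1/1014) + 238) = √(-383/1014 + 238) = √(240949/1014) = √1445694/78 ≈ 15.415)
h(t) = √1445694/78
L - h(Y) = -3967560 - √1445694/78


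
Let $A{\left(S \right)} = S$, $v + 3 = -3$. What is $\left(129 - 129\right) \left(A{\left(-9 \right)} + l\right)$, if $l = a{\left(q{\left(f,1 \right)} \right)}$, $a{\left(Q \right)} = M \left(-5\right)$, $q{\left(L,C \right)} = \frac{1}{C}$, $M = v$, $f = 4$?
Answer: $0$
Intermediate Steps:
$v = -6$ ($v = -3 - 3 = -6$)
$M = -6$
$a{\left(Q \right)} = 30$ ($a{\left(Q \right)} = \left(-6\right) \left(-5\right) = 30$)
$l = 30$
$\left(129 - 129\right) \left(A{\left(-9 \right)} + l\right) = \left(129 - 129\right) \left(-9 + 30\right) = 0 \cdot 21 = 0$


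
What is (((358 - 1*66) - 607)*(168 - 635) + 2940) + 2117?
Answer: 152162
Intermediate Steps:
(((358 - 1*66) - 607)*(168 - 635) + 2940) + 2117 = (((358 - 66) - 607)*(-467) + 2940) + 2117 = ((292 - 607)*(-467) + 2940) + 2117 = (-315*(-467) + 2940) + 2117 = (147105 + 2940) + 2117 = 150045 + 2117 = 152162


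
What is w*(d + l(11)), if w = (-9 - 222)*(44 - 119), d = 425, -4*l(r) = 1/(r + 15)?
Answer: 765747675/104 ≈ 7.3630e+6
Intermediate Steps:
l(r) = -1/(4*(15 + r)) (l(r) = -1/(4*(r + 15)) = -1/(4*(15 + r)))
w = 17325 (w = -231*(-75) = 17325)
w*(d + l(11)) = 17325*(425 - 1/(60 + 4*11)) = 17325*(425 - 1/(60 + 44)) = 17325*(425 - 1/104) = 17325*(44199/104) = 765747675/104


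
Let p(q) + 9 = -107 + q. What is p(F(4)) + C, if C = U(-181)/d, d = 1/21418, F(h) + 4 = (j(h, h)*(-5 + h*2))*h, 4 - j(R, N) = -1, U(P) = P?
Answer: -3876718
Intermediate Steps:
j(R, N) = 5 (j(R, N) = 4 - 1*(-1) = 4 + 1 = 5)
F(h) = -4 + h*(-25 + 10*h) (F(h) = -4 + (5*(-5 + h*2))*h = -4 + (5*(-5 + 2*h))*h = -4 + (-25 + 10*h)*h = -4 + h*(-25 + 10*h))
d = 1/21418 ≈ 4.6690e-5
p(q) = -116 + q (p(q) = -9 + (-107 + q) = -116 + q)
C = -3876658 (C = -181/1/21418 = -181*21418 = -3876658)
p(F(4)) + C = (-116 + (-4 - 25*4 + 10*4²)) - 3876658 = (-116 + (-4 - 100 + 10*16)) - 3876658 = (-116 + (-4 - 100 + 160)) - 3876658 = (-116 + 56) - 3876658 = -60 - 3876658 = -3876718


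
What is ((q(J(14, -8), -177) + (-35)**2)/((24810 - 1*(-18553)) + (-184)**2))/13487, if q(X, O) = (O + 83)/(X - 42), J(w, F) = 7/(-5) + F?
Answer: 315295/267653331821 ≈ 1.1780e-6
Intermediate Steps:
J(w, F) = -7/5 + F (J(w, F) = 7*(-1/5) + F = -7/5 + F)
q(X, O) = (83 + O)/(-42 + X)
((q(J(14, -8), -177) + (-35)**2)/((24810 - 1*(-18553)) + (-184)**2))/13487 = (((83 - 177)/(-42 + (-7/5 - 8)) + (-35)**2)/((24810 - 1*(-18553)) + (-184)**2))/13487 = ((-94/(-42 - 47/5) + 1225)/((24810 + 18553) + 33856))*(1/13487) = ((-94/(-257/5) + 1225)/(43363 + 33856))*(1/13487) = ((-5/257*(-94) + 1225)/77219)*(1/13487) = ((470/257 + 1225)*(1/77219))*(1/13487) = ((315295/257)*(1/77219))*(1/13487) = (315295/19845283)*(1/13487) = 315295/267653331821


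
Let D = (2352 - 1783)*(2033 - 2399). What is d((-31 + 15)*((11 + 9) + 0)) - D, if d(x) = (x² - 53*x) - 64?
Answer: 327550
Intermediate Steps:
D = -208254 (D = 569*(-366) = -208254)
d(x) = -64 + x² - 53*x
d((-31 + 15)*((11 + 9) + 0)) - D = (-64 + ((-31 + 15)*((11 + 9) + 0))² - 53*(-31 + 15)*((11 + 9) + 0)) - 1*(-208254) = (-64 + (-16*(20 + 0))² - (-848)*(20 + 0)) + 208254 = (-64 + (-16*20)² - (-848)*20) + 208254 = (-64 + (-320)² - 53*(-320)) + 208254 = (-64 + 102400 + 16960) + 208254 = 119296 + 208254 = 327550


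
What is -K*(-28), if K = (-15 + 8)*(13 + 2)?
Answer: -2940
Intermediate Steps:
K = -105 (K = -7*15 = -105)
-K*(-28) = -1*(-105)*(-28) = 105*(-28) = -2940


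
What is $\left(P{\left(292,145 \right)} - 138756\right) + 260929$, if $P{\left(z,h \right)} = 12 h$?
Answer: $123913$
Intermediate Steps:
$\left(P{\left(292,145 \right)} - 138756\right) + 260929 = \left(12 \cdot 145 - 138756\right) + 260929 = \left(1740 - 138756\right) + 260929 = -137016 + 260929 = 123913$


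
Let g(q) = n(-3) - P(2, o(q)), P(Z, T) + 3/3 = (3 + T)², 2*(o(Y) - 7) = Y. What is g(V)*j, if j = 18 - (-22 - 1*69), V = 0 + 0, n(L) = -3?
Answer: -11118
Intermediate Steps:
V = 0
o(Y) = 7 + Y/2
P(Z, T) = -1 + (3 + T)²
j = 109 (j = 18 - (-22 - 69) = 18 - 1*(-91) = 18 + 91 = 109)
g(q) = -2 - (10 + q/2)² (g(q) = -3 - (-1 + (3 + (7 + q/2))²) = -3 - (-1 + (10 + q/2)²) = -3 + (1 - (10 + q/2)²) = -2 - (10 + q/2)²)
g(V)*j = (-2 - (20 + 0)²/4)*109 = (-2 - ¼*20²)*109 = (-2 - ¼*400)*109 = (-2 - 100)*109 = -102*109 = -11118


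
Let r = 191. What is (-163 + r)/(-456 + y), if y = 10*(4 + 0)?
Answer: -7/104 ≈ -0.067308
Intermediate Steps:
y = 40 (y = 10*4 = 40)
(-163 + r)/(-456 + y) = (-163 + 191)/(-456 + 40) = 28/(-416) = 28*(-1/416) = -7/104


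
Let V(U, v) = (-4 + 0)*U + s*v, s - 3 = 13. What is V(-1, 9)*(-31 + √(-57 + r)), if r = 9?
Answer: -4588 + 592*I*√3 ≈ -4588.0 + 1025.4*I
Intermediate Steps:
s = 16 (s = 3 + 13 = 16)
V(U, v) = -4*U + 16*v (V(U, v) = (-4 + 0)*U + 16*v = -4*U + 16*v)
V(-1, 9)*(-31 + √(-57 + r)) = (-4*(-1) + 16*9)*(-31 + √(-57 + 9)) = (4 + 144)*(-31 + √(-48)) = 148*(-31 + 4*I*√3) = -4588 + 592*I*√3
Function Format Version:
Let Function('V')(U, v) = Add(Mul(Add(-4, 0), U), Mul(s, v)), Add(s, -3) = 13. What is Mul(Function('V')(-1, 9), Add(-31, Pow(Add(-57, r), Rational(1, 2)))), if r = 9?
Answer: Add(-4588, Mul(592, I, Pow(3, Rational(1, 2)))) ≈ Add(-4588.0, Mul(1025.4, I))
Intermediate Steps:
s = 16 (s = Add(3, 13) = 16)
Function('V')(U, v) = Add(Mul(-4, U), Mul(16, v)) (Function('V')(U, v) = Add(Mul(Add(-4, 0), U), Mul(16, v)) = Add(Mul(-4, U), Mul(16, v)))
Mul(Function('V')(-1, 9), Add(-31, Pow(Add(-57, r), Rational(1, 2)))) = Mul(Add(Mul(-4, -1), Mul(16, 9)), Add(-31, Pow(Add(-57, 9), Rational(1, 2)))) = Mul(Add(4, 144), Add(-31, Pow(-48, Rational(1, 2)))) = Mul(148, Add(-31, Mul(4, I, Pow(3, Rational(1, 2))))) = Add(-4588, Mul(592, I, Pow(3, Rational(1, 2))))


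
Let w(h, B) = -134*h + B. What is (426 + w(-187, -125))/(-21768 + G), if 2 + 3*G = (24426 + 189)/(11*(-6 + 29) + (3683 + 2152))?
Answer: -463156776/397558313 ≈ -1.1650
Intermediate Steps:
w(h, B) = B - 134*h
G = 12439/18264 (G = -⅔ + ((24426 + 189)/(11*(-6 + 29) + (3683 + 2152)))/3 = -⅔ + (24615/(11*23 + 5835))/3 = -⅔ + (24615/(253 + 5835))/3 = -⅔ + (24615/6088)/3 = -⅔ + (24615*(1/6088))/3 = -⅔ + (⅓)*(24615/6088) = -⅔ + 8205/6088 = 12439/18264 ≈ 0.68107)
(426 + w(-187, -125))/(-21768 + G) = (426 + (-125 - 134*(-187)))/(-21768 + 12439/18264) = (426 + (-125 + 25058))/(-397558313/18264) = (426 + 24933)*(-18264/397558313) = 25359*(-18264/397558313) = -463156776/397558313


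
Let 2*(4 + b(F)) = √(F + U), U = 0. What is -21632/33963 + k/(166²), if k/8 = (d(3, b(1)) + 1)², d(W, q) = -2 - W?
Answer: -147936032/233971107 ≈ -0.63228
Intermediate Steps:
b(F) = -4 + √F/2 (b(F) = -4 + √(F + 0)/2 = -4 + √F/2)
k = 128 (k = 8*((-2 - 1*3) + 1)² = 8*((-2 - 3) + 1)² = 8*(-5 + 1)² = 8*(-4)² = 8*16 = 128)
-21632/33963 + k/(166²) = -21632/33963 + 128/(166²) = -21632*1/33963 + 128/27556 = -21632/33963 + 128*(1/27556) = -21632/33963 + 32/6889 = -147936032/233971107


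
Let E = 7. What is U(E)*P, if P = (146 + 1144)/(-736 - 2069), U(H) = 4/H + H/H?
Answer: -86/119 ≈ -0.72269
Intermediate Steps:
U(H) = 1 + 4/H (U(H) = 4/H + 1 = 1 + 4/H)
P = -86/187 (P = 1290/(-2805) = 1290*(-1/2805) = -86/187 ≈ -0.45989)
U(E)*P = ((4 + 7)/7)*(-86/187) = ((⅐)*11)*(-86/187) = (11/7)*(-86/187) = -86/119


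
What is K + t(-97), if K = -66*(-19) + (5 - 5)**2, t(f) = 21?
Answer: 1275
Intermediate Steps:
K = 1254 (K = 1254 + 0**2 = 1254 + 0 = 1254)
K + t(-97) = 1254 + 21 = 1275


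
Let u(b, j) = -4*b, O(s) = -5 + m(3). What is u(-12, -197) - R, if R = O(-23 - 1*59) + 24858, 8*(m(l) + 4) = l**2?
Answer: -198417/8 ≈ -24802.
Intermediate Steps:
m(l) = -4 + l**2/8
O(s) = -63/8 (O(s) = -5 + (-4 + (1/8)*3**2) = -5 + (-4 + (1/8)*9) = -5 + (-4 + 9/8) = -5 - 23/8 = -63/8)
R = 198801/8 (R = -63/8 + 24858 = 198801/8 ≈ 24850.)
u(-12, -197) - R = -4*(-12) - 1*198801/8 = 48 - 198801/8 = -198417/8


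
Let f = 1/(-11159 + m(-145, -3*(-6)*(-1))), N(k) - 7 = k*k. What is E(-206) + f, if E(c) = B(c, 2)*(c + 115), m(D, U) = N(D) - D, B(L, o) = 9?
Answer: -8204741/10018 ≈ -819.00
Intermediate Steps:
N(k) = 7 + k**2 (N(k) = 7 + k*k = 7 + k**2)
m(D, U) = 7 + D**2 - D (m(D, U) = (7 + D**2) - D = 7 + D**2 - D)
E(c) = 1035 + 9*c (E(c) = 9*(c + 115) = 9*(115 + c) = 1035 + 9*c)
f = 1/10018 (f = 1/(-11159 + (7 + (-145)**2 - 1*(-145))) = 1/(-11159 + (7 + 21025 + 145)) = 1/(-11159 + 21177) = 1/10018 ≈ 9.9820e-5)
E(-206) + f = (1035 + 9*(-206)) + 1/10018 = (1035 - 1854) + 1/10018 = -819 + 1/10018 = -8204741/10018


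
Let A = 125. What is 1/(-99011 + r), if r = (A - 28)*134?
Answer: -1/86013 ≈ -1.1626e-5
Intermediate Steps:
r = 12998 (r = (125 - 28)*134 = 97*134 = 12998)
1/(-99011 + r) = 1/(-99011 + 12998) = 1/(-86013) = -1/86013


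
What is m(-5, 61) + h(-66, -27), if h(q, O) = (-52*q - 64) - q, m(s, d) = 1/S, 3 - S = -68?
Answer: 243815/71 ≈ 3434.0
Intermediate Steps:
S = 71 (S = 3 - 1*(-68) = 3 + 68 = 71)
m(s, d) = 1/71
h(q, O) = -64 - 53*q (h(q, O) = (-64 - 52*q) - q = -64 - 53*q)
m(-5, 61) + h(-66, -27) = 1/71 + (-64 - 53*(-66)) = 1/71 + (-64 + 3498) = 1/71 + 3434 = 243815/71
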